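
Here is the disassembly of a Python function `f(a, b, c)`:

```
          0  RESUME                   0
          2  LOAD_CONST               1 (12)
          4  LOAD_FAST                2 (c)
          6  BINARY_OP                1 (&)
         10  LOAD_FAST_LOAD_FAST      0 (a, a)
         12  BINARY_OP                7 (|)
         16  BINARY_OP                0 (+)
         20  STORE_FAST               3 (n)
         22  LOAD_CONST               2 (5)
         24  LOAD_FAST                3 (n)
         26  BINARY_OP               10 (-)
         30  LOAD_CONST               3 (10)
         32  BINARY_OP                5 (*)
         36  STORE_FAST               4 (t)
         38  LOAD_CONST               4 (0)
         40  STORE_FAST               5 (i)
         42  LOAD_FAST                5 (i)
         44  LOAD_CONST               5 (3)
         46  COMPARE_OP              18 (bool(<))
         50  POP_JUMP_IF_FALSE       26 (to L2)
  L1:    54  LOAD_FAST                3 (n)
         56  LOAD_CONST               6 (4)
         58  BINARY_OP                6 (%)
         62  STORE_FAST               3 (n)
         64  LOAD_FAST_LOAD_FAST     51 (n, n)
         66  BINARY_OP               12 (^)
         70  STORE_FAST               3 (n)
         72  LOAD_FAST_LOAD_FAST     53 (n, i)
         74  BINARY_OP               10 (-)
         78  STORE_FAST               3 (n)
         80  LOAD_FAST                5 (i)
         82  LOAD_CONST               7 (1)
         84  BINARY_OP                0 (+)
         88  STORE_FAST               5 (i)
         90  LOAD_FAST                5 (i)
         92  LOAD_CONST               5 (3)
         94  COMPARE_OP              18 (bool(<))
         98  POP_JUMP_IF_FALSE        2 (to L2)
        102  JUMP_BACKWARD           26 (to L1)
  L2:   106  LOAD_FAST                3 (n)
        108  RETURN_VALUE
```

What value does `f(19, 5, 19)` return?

-2

LOAD_CONST → push 12
LOAD_FAST c → push 19
BINARY_OP & → 12 & 19 = 0
LOAD_FAST_LOAD_FAST a,a → push 19,19
BINARY_OP | → 19 | 19 = 19
BINARY_OP + → 0 + 19 = 19
STORE_FAST n → n=19
LOAD_CONST → push 5
LOAD_FAST n → push 19
BINARY_OP - → 5 - 19 = -14
LOAD_CONST → push 10
BINARY_OP * → -14 * 10 = -140
STORE_FAST t → t=-140
LOAD_CONST → push 0
STORE_FAST i → i=0
LOAD_FAST i → push 0
LOAD_CONST → push 3
COMPARE_OP bool(<) → 0 vs 3 = True
POP_JUMP_IF_FALSE → pop True; no jump
LOAD_FAST n → push 19
LOAD_CONST → push 4
BINARY_OP % → 19 % 4 = 3
STORE_FAST n → n=3
LOAD_FAST_LOAD_FAST n,n → push 3,3
BINARY_OP ^ → 3 ^ 3 = 0
STORE_FAST n → n=0
LOAD_FAST_LOAD_FAST n,i → push 0,0
BINARY_OP - → 0 - 0 = 0
STORE_FAST n → n=0
LOAD_FAST i → push 0
LOAD_CONST → push 1
BINARY_OP + → 0 + 1 = 1
STORE_FAST i → i=1
LOAD_FAST i → push 1
LOAD_CONST → push 3
COMPARE_OP bool(<) → 1 vs 3 = True
POP_JUMP_IF_FALSE → pop True; no jump
LOAD_FAST n → push 0
LOAD_CONST → push 4
BINARY_OP % → 0 % 4 = 0
STORE_FAST n → n=0
LOAD_FAST_LOAD_FAST n,n → push 0,0
BINARY_OP ^ → 0 ^ 0 = 0
STORE_FAST n → n=0
LOAD_FAST_LOAD_FAST n,i → push 0,1
BINARY_OP - → 0 - 1 = -1
STORE_FAST n → n=-1
LOAD_FAST i → push 1
LOAD_CONST → push 1
BINARY_OP + → 1 + 1 = 2
STORE_FAST i → i=2
LOAD_FAST i → push 2
LOAD_CONST → push 3
COMPARE_OP bool(<) → 2 vs 3 = True
POP_JUMP_IF_FALSE → pop True; no jump
LOAD_FAST n → push -1
LOAD_CONST → push 4
BINARY_OP % → -1 % 4 = 3
STORE_FAST n → n=3
LOAD_FAST_LOAD_FAST n,n → push 3,3
BINARY_OP ^ → 3 ^ 3 = 0
STORE_FAST n → n=0
LOAD_FAST_LOAD_FAST n,i → push 0,2
BINARY_OP - → 0 - 2 = -2
STORE_FAST n → n=-2
LOAD_FAST i → push 2
LOAD_CONST → push 1
BINARY_OP + → 2 + 1 = 3
STORE_FAST i → i=3
LOAD_FAST i → push 3
LOAD_CONST → push 3
COMPARE_OP bool(<) → 3 vs 3 = False
POP_JUMP_IF_FALSE → pop False; jump
LOAD_FAST n → push -2
RETURN_VALUE → return -2.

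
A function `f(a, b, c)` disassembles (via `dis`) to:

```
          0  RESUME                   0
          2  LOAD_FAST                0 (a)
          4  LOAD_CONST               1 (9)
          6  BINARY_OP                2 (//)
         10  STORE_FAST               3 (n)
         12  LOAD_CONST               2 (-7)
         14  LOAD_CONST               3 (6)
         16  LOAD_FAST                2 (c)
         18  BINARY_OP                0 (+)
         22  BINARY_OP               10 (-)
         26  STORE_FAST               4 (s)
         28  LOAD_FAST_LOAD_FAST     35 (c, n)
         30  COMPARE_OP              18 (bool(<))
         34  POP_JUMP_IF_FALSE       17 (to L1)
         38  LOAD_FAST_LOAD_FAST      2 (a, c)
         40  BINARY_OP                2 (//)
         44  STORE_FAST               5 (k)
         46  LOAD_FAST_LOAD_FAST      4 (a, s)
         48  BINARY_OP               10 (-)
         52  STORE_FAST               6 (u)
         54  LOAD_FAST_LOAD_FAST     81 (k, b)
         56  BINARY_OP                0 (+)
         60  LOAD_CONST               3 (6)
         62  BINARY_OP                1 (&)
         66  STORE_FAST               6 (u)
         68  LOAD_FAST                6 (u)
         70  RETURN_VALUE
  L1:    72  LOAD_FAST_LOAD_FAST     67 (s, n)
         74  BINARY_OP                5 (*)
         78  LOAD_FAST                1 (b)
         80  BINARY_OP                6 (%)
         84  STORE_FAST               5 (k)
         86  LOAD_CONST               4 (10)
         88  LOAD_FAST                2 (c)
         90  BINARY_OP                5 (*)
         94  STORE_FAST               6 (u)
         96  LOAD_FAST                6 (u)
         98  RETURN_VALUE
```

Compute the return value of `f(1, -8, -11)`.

LOAD_FAST a → push 1. Stack: [1]
LOAD_CONST → push 9. Stack: [1, 9]
BINARY_OP // → 1 // 9 = 0. Stack: [0]
STORE_FAST n → n=0. Stack: []
LOAD_CONST → push -7. Stack: [-7]
LOAD_CONST → push 6. Stack: [-7, 6]
LOAD_FAST c → push -11. Stack: [-7, 6, -11]
BINARY_OP + → 6 + -11 = -5. Stack: [-7, -5]
BINARY_OP - → -7 - -5 = -2. Stack: [-2]
STORE_FAST s → s=-2. Stack: []
LOAD_FAST_LOAD_FAST c,n → push -11,0. Stack: [-11, 0]
COMPARE_OP bool(<) → -11 vs 0 = True. Stack: [True]
POP_JUMP_IF_FALSE → pop True; no jump. Stack: []
LOAD_FAST_LOAD_FAST a,c → push 1,-11. Stack: [1, -11]
BINARY_OP // → 1 // -11 = -1. Stack: [-1]
STORE_FAST k → k=-1. Stack: []
LOAD_FAST_LOAD_FAST a,s → push 1,-2. Stack: [1, -2]
BINARY_OP - → 1 - -2 = 3. Stack: [3]
STORE_FAST u → u=3. Stack: []
LOAD_FAST_LOAD_FAST k,b → push -1,-8. Stack: [-1, -8]
BINARY_OP + → -1 + -8 = -9. Stack: [-9]
LOAD_CONST → push 6. Stack: [-9, 6]
BINARY_OP & → -9 & 6 = 6. Stack: [6]
STORE_FAST u → u=6. Stack: []
LOAD_FAST u → push 6. Stack: [6]
RETURN_VALUE → return 6.

6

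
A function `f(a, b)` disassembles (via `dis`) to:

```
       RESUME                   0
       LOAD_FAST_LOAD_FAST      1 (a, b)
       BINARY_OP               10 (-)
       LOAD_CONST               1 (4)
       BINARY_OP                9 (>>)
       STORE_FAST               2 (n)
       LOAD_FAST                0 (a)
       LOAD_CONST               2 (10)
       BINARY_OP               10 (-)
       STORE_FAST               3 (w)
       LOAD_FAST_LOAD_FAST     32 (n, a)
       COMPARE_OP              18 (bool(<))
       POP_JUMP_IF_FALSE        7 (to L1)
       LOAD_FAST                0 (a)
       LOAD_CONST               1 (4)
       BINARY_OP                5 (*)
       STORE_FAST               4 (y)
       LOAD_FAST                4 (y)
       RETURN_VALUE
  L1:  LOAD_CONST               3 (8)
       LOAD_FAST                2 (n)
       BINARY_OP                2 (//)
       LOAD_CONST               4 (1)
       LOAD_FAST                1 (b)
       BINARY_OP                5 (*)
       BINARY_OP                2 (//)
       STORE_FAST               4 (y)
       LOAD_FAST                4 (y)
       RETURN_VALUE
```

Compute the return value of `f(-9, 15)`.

LOAD_FAST_LOAD_FAST a,b → push -9,15. Stack: [-9, 15]
BINARY_OP - → -9 - 15 = -24. Stack: [-24]
LOAD_CONST → push 4. Stack: [-24, 4]
BINARY_OP >> → -24 >> 4 = -2. Stack: [-2]
STORE_FAST n → n=-2. Stack: []
LOAD_FAST a → push -9. Stack: [-9]
LOAD_CONST → push 10. Stack: [-9, 10]
BINARY_OP - → -9 - 10 = -19. Stack: [-19]
STORE_FAST w → w=-19. Stack: []
LOAD_FAST_LOAD_FAST n,a → push -2,-9. Stack: [-2, -9]
COMPARE_OP bool(<) → -2 vs -9 = False. Stack: [False]
POP_JUMP_IF_FALSE → pop False; jump. Stack: []
LOAD_CONST → push 8. Stack: [8]
LOAD_FAST n → push -2. Stack: [8, -2]
BINARY_OP // → 8 // -2 = -4. Stack: [-4]
LOAD_CONST → push 1. Stack: [-4, 1]
LOAD_FAST b → push 15. Stack: [-4, 1, 15]
BINARY_OP * → 1 * 15 = 15. Stack: [-4, 15]
BINARY_OP // → -4 // 15 = -1. Stack: [-1]
STORE_FAST y → y=-1. Stack: []
LOAD_FAST y → push -1. Stack: [-1]
RETURN_VALUE → return -1.

-1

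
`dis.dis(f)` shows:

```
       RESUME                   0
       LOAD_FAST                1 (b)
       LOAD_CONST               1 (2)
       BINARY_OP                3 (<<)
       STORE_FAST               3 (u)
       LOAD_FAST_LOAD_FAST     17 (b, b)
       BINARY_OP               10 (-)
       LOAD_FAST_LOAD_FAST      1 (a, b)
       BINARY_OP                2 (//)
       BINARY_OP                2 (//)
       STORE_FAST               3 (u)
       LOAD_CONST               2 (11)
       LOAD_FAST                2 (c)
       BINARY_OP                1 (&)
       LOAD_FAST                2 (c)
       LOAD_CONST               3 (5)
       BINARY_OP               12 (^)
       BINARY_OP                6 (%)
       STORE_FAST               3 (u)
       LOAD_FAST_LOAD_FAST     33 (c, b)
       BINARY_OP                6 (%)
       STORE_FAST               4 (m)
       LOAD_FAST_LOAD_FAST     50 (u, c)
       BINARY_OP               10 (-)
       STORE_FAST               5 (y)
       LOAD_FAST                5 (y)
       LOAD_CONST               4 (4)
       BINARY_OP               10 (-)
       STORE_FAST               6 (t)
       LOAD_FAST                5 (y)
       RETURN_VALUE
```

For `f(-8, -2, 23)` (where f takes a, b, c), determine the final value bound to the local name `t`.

-24

LOAD_FAST b → push -2. Stack: [-2]
LOAD_CONST → push 2. Stack: [-2, 2]
BINARY_OP << → -2 << 2 = -8. Stack: [-8]
STORE_FAST u → u=-8. Stack: []
LOAD_FAST_LOAD_FAST b,b → push -2,-2. Stack: [-2, -2]
BINARY_OP - → -2 - -2 = 0. Stack: [0]
LOAD_FAST_LOAD_FAST a,b → push -8,-2. Stack: [0, -8, -2]
BINARY_OP // → -8 // -2 = 4. Stack: [0, 4]
BINARY_OP // → 0 // 4 = 0. Stack: [0]
STORE_FAST u → u=0. Stack: []
LOAD_CONST → push 11. Stack: [11]
LOAD_FAST c → push 23. Stack: [11, 23]
BINARY_OP & → 11 & 23 = 3. Stack: [3]
LOAD_FAST c → push 23. Stack: [3, 23]
LOAD_CONST → push 5. Stack: [3, 23, 5]
BINARY_OP ^ → 23 ^ 5 = 18. Stack: [3, 18]
BINARY_OP % → 3 % 18 = 3. Stack: [3]
STORE_FAST u → u=3. Stack: []
LOAD_FAST_LOAD_FAST c,b → push 23,-2. Stack: [23, -2]
BINARY_OP % → 23 % -2 = -1. Stack: [-1]
STORE_FAST m → m=-1. Stack: []
LOAD_FAST_LOAD_FAST u,c → push 3,23. Stack: [3, 23]
BINARY_OP - → 3 - 23 = -20. Stack: [-20]
STORE_FAST y → y=-20. Stack: []
LOAD_FAST y → push -20. Stack: [-20]
LOAD_CONST → push 4. Stack: [-20, 4]
BINARY_OP - → -20 - 4 = -24. Stack: [-24]
STORE_FAST t → t=-24. Stack: []
LOAD_FAST y → push -20. Stack: [-20]
RETURN_VALUE → return -20.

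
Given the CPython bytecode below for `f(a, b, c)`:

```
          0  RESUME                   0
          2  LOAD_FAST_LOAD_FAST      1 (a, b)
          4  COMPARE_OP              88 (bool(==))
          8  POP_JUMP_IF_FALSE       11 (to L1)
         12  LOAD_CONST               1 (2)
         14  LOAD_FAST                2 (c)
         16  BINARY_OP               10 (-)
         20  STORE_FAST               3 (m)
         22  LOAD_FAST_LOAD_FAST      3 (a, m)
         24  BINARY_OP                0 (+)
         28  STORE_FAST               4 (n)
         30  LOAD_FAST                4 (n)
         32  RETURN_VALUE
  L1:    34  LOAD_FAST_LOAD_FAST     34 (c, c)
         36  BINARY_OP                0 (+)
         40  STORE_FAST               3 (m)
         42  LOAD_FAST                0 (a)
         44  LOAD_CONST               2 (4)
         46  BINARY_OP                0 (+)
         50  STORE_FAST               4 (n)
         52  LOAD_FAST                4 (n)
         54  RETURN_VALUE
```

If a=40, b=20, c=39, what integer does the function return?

LOAD_FAST_LOAD_FAST a,b → push 40,20. Stack: [40, 20]
COMPARE_OP bool(==) → 40 vs 20 = False. Stack: [False]
POP_JUMP_IF_FALSE → pop False; jump. Stack: []
LOAD_FAST_LOAD_FAST c,c → push 39,39. Stack: [39, 39]
BINARY_OP + → 39 + 39 = 78. Stack: [78]
STORE_FAST m → m=78. Stack: []
LOAD_FAST a → push 40. Stack: [40]
LOAD_CONST → push 4. Stack: [40, 4]
BINARY_OP + → 40 + 4 = 44. Stack: [44]
STORE_FAST n → n=44. Stack: []
LOAD_FAST n → push 44. Stack: [44]
RETURN_VALUE → return 44.

44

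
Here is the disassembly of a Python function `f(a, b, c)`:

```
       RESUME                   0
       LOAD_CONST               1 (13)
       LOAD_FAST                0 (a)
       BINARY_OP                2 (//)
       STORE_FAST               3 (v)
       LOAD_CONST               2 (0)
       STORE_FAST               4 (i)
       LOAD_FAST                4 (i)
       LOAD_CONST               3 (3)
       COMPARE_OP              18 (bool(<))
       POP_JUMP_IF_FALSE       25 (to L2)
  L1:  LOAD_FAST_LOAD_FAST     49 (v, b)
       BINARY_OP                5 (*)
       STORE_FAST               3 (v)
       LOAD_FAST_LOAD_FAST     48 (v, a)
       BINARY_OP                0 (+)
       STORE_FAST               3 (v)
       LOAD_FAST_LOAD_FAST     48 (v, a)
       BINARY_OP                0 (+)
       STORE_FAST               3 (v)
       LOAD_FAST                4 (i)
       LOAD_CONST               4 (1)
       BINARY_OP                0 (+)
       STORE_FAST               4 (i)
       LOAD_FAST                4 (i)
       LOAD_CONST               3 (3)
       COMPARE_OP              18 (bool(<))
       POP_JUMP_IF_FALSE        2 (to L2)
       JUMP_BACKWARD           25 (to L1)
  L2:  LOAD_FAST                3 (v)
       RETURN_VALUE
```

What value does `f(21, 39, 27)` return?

LOAD_CONST → push 13
LOAD_FAST a → push 21
BINARY_OP // → 13 // 21 = 0
STORE_FAST v → v=0
LOAD_CONST → push 0
STORE_FAST i → i=0
LOAD_FAST i → push 0
LOAD_CONST → push 3
COMPARE_OP bool(<) → 0 vs 3 = True
POP_JUMP_IF_FALSE → pop True; no jump
LOAD_FAST_LOAD_FAST v,b → push 0,39
BINARY_OP * → 0 * 39 = 0
STORE_FAST v → v=0
LOAD_FAST_LOAD_FAST v,a → push 0,21
BINARY_OP + → 0 + 21 = 21
STORE_FAST v → v=21
LOAD_FAST_LOAD_FAST v,a → push 21,21
BINARY_OP + → 21 + 21 = 42
STORE_FAST v → v=42
LOAD_FAST i → push 0
LOAD_CONST → push 1
BINARY_OP + → 0 + 1 = 1
STORE_FAST i → i=1
LOAD_FAST i → push 1
LOAD_CONST → push 3
COMPARE_OP bool(<) → 1 vs 3 = True
POP_JUMP_IF_FALSE → pop True; no jump
LOAD_FAST_LOAD_FAST v,b → push 42,39
BINARY_OP * → 42 * 39 = 1638
STORE_FAST v → v=1638
LOAD_FAST_LOAD_FAST v,a → push 1638,21
BINARY_OP + → 1638 + 21 = 1659
STORE_FAST v → v=1659
LOAD_FAST_LOAD_FAST v,a → push 1659,21
BINARY_OP + → 1659 + 21 = 1680
STORE_FAST v → v=1680
LOAD_FAST i → push 1
LOAD_CONST → push 1
BINARY_OP + → 1 + 1 = 2
STORE_FAST i → i=2
LOAD_FAST i → push 2
LOAD_CONST → push 3
COMPARE_OP bool(<) → 2 vs 3 = True
POP_JUMP_IF_FALSE → pop True; no jump
LOAD_FAST_LOAD_FAST v,b → push 1680,39
BINARY_OP * → 1680 * 39 = 65520
STORE_FAST v → v=65520
LOAD_FAST_LOAD_FAST v,a → push 65520,21
BINARY_OP + → 65520 + 21 = 65541
STORE_FAST v → v=65541
LOAD_FAST_LOAD_FAST v,a → push 65541,21
BINARY_OP + → 65541 + 21 = 65562
STORE_FAST v → v=65562
LOAD_FAST i → push 2
LOAD_CONST → push 1
BINARY_OP + → 2 + 1 = 3
STORE_FAST i → i=3
LOAD_FAST i → push 3
LOAD_CONST → push 3
COMPARE_OP bool(<) → 3 vs 3 = False
POP_JUMP_IF_FALSE → pop False; jump
LOAD_FAST v → push 65562
RETURN_VALUE → return 65562.

65562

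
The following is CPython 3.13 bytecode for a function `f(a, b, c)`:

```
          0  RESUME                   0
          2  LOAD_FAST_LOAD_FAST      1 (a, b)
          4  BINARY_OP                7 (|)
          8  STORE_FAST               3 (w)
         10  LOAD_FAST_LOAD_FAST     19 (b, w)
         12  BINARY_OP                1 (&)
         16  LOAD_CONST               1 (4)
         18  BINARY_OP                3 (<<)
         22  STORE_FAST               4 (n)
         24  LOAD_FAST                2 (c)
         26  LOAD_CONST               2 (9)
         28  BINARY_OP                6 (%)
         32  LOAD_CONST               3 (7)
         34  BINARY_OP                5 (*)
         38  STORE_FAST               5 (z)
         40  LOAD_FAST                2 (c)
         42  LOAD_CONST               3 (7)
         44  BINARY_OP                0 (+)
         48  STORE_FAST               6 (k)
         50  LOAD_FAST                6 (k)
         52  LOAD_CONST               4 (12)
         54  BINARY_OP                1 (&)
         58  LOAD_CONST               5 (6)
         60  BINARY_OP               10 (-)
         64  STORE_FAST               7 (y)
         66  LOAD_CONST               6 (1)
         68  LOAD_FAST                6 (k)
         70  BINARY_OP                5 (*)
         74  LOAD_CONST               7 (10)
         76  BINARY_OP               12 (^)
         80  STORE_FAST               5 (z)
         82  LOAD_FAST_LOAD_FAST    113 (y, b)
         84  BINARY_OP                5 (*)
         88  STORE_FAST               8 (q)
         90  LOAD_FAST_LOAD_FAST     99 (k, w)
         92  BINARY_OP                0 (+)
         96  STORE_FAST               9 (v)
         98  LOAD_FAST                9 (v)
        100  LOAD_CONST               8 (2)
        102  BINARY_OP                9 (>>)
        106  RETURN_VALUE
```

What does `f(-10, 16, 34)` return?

7

LOAD_FAST_LOAD_FAST a,b → push -10,16. Stack: [-10, 16]
BINARY_OP | → -10 | 16 = -10. Stack: [-10]
STORE_FAST w → w=-10. Stack: []
LOAD_FAST_LOAD_FAST b,w → push 16,-10. Stack: [16, -10]
BINARY_OP & → 16 & -10 = 16. Stack: [16]
LOAD_CONST → push 4. Stack: [16, 4]
BINARY_OP << → 16 << 4 = 256. Stack: [256]
STORE_FAST n → n=256. Stack: []
LOAD_FAST c → push 34. Stack: [34]
LOAD_CONST → push 9. Stack: [34, 9]
BINARY_OP % → 34 % 9 = 7. Stack: [7]
LOAD_CONST → push 7. Stack: [7, 7]
BINARY_OP * → 7 * 7 = 49. Stack: [49]
STORE_FAST z → z=49. Stack: []
LOAD_FAST c → push 34. Stack: [34]
LOAD_CONST → push 7. Stack: [34, 7]
BINARY_OP + → 34 + 7 = 41. Stack: [41]
STORE_FAST k → k=41. Stack: []
LOAD_FAST k → push 41. Stack: [41]
LOAD_CONST → push 12. Stack: [41, 12]
BINARY_OP & → 41 & 12 = 8. Stack: [8]
LOAD_CONST → push 6. Stack: [8, 6]
BINARY_OP - → 8 - 6 = 2. Stack: [2]
STORE_FAST y → y=2. Stack: []
LOAD_CONST → push 1. Stack: [1]
LOAD_FAST k → push 41. Stack: [1, 41]
BINARY_OP * → 1 * 41 = 41. Stack: [41]
LOAD_CONST → push 10. Stack: [41, 10]
BINARY_OP ^ → 41 ^ 10 = 35. Stack: [35]
STORE_FAST z → z=35. Stack: []
LOAD_FAST_LOAD_FAST y,b → push 2,16. Stack: [2, 16]
BINARY_OP * → 2 * 16 = 32. Stack: [32]
STORE_FAST q → q=32. Stack: []
LOAD_FAST_LOAD_FAST k,w → push 41,-10. Stack: [41, -10]
BINARY_OP + → 41 + -10 = 31. Stack: [31]
STORE_FAST v → v=31. Stack: []
LOAD_FAST v → push 31. Stack: [31]
LOAD_CONST → push 2. Stack: [31, 2]
BINARY_OP >> → 31 >> 2 = 7. Stack: [7]
RETURN_VALUE → return 7.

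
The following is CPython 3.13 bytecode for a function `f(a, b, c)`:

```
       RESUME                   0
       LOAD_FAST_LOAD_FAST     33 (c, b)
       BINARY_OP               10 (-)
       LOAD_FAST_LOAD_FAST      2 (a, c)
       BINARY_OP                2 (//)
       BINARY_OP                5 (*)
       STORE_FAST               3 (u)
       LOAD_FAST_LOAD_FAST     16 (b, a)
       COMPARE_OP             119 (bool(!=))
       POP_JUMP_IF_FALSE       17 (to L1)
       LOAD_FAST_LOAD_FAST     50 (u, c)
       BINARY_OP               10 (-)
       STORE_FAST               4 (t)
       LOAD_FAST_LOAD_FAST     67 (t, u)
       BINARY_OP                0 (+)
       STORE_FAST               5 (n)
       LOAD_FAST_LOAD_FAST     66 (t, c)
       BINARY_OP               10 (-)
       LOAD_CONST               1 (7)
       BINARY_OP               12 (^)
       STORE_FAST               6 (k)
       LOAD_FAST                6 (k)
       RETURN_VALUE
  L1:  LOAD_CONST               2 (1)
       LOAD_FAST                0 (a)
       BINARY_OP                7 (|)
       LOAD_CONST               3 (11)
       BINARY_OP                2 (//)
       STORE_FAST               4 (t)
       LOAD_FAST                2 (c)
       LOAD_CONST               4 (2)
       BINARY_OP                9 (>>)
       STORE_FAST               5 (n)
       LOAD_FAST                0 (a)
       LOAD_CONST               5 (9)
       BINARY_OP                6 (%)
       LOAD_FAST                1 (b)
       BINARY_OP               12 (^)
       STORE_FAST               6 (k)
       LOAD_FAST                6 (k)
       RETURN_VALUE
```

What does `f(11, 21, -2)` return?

137

LOAD_FAST_LOAD_FAST c,b → push -2,21. Stack: [-2, 21]
BINARY_OP - → -2 - 21 = -23. Stack: [-23]
LOAD_FAST_LOAD_FAST a,c → push 11,-2. Stack: [-23, 11, -2]
BINARY_OP // → 11 // -2 = -6. Stack: [-23, -6]
BINARY_OP * → -23 * -6 = 138. Stack: [138]
STORE_FAST u → u=138. Stack: []
LOAD_FAST_LOAD_FAST b,a → push 21,11. Stack: [21, 11]
COMPARE_OP bool(!=) → 21 vs 11 = True. Stack: [True]
POP_JUMP_IF_FALSE → pop True; no jump. Stack: []
LOAD_FAST_LOAD_FAST u,c → push 138,-2. Stack: [138, -2]
BINARY_OP - → 138 - -2 = 140. Stack: [140]
STORE_FAST t → t=140. Stack: []
LOAD_FAST_LOAD_FAST t,u → push 140,138. Stack: [140, 138]
BINARY_OP + → 140 + 138 = 278. Stack: [278]
STORE_FAST n → n=278. Stack: []
LOAD_FAST_LOAD_FAST t,c → push 140,-2. Stack: [140, -2]
BINARY_OP - → 140 - -2 = 142. Stack: [142]
LOAD_CONST → push 7. Stack: [142, 7]
BINARY_OP ^ → 142 ^ 7 = 137. Stack: [137]
STORE_FAST k → k=137. Stack: []
LOAD_FAST k → push 137. Stack: [137]
RETURN_VALUE → return 137.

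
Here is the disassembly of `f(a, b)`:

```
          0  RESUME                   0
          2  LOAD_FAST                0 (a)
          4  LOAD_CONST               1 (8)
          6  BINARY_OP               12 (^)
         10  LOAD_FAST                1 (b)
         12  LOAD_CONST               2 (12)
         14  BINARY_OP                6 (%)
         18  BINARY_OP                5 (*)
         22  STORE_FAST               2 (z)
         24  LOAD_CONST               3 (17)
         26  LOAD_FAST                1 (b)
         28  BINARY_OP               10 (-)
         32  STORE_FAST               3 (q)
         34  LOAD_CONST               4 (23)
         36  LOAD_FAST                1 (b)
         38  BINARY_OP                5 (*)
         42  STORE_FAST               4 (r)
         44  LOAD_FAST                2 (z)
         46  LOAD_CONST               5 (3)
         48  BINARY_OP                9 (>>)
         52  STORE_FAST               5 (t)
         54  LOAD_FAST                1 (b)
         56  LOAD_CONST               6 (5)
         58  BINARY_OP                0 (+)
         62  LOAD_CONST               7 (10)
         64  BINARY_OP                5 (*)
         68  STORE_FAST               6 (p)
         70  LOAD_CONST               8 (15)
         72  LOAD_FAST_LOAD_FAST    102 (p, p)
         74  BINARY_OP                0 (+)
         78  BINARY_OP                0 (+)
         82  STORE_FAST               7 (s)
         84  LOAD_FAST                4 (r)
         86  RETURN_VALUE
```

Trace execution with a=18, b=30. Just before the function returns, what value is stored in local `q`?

-13

LOAD_FAST a → push 18. Stack: [18]
LOAD_CONST → push 8. Stack: [18, 8]
BINARY_OP ^ → 18 ^ 8 = 26. Stack: [26]
LOAD_FAST b → push 30. Stack: [26, 30]
LOAD_CONST → push 12. Stack: [26, 30, 12]
BINARY_OP % → 30 % 12 = 6. Stack: [26, 6]
BINARY_OP * → 26 * 6 = 156. Stack: [156]
STORE_FAST z → z=156. Stack: []
LOAD_CONST → push 17. Stack: [17]
LOAD_FAST b → push 30. Stack: [17, 30]
BINARY_OP - → 17 - 30 = -13. Stack: [-13]
STORE_FAST q → q=-13. Stack: []
LOAD_CONST → push 23. Stack: [23]
LOAD_FAST b → push 30. Stack: [23, 30]
BINARY_OP * → 23 * 30 = 690. Stack: [690]
STORE_FAST r → r=690. Stack: []
LOAD_FAST z → push 156. Stack: [156]
LOAD_CONST → push 3. Stack: [156, 3]
BINARY_OP >> → 156 >> 3 = 19. Stack: [19]
STORE_FAST t → t=19. Stack: []
LOAD_FAST b → push 30. Stack: [30]
LOAD_CONST → push 5. Stack: [30, 5]
BINARY_OP + → 30 + 5 = 35. Stack: [35]
LOAD_CONST → push 10. Stack: [35, 10]
BINARY_OP * → 35 * 10 = 350. Stack: [350]
STORE_FAST p → p=350. Stack: []
LOAD_CONST → push 15. Stack: [15]
LOAD_FAST_LOAD_FAST p,p → push 350,350. Stack: [15, 350, 350]
BINARY_OP + → 350 + 350 = 700. Stack: [15, 700]
BINARY_OP + → 15 + 700 = 715. Stack: [715]
STORE_FAST s → s=715. Stack: []
LOAD_FAST r → push 690. Stack: [690]
RETURN_VALUE → return 690.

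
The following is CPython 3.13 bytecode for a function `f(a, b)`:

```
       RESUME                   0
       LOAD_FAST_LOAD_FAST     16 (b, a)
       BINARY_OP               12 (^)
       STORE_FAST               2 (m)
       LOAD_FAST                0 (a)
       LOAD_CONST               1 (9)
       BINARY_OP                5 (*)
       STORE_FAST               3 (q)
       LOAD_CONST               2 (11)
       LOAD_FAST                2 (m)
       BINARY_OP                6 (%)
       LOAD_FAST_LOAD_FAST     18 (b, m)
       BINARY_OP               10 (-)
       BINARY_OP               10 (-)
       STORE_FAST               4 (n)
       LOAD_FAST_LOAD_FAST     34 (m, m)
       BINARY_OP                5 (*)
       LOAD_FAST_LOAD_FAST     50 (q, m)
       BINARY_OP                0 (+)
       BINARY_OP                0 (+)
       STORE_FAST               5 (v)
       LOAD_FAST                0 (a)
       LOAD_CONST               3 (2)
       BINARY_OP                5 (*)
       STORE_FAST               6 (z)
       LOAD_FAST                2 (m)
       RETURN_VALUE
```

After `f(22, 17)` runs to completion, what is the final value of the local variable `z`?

44

LOAD_FAST_LOAD_FAST b,a → push 17,22. Stack: [17, 22]
BINARY_OP ^ → 17 ^ 22 = 7. Stack: [7]
STORE_FAST m → m=7. Stack: []
LOAD_FAST a → push 22. Stack: [22]
LOAD_CONST → push 9. Stack: [22, 9]
BINARY_OP * → 22 * 9 = 198. Stack: [198]
STORE_FAST q → q=198. Stack: []
LOAD_CONST → push 11. Stack: [11]
LOAD_FAST m → push 7. Stack: [11, 7]
BINARY_OP % → 11 % 7 = 4. Stack: [4]
LOAD_FAST_LOAD_FAST b,m → push 17,7. Stack: [4, 17, 7]
BINARY_OP - → 17 - 7 = 10. Stack: [4, 10]
BINARY_OP - → 4 - 10 = -6. Stack: [-6]
STORE_FAST n → n=-6. Stack: []
LOAD_FAST_LOAD_FAST m,m → push 7,7. Stack: [7, 7]
BINARY_OP * → 7 * 7 = 49. Stack: [49]
LOAD_FAST_LOAD_FAST q,m → push 198,7. Stack: [49, 198, 7]
BINARY_OP + → 198 + 7 = 205. Stack: [49, 205]
BINARY_OP + → 49 + 205 = 254. Stack: [254]
STORE_FAST v → v=254. Stack: []
LOAD_FAST a → push 22. Stack: [22]
LOAD_CONST → push 2. Stack: [22, 2]
BINARY_OP * → 22 * 2 = 44. Stack: [44]
STORE_FAST z → z=44. Stack: []
LOAD_FAST m → push 7. Stack: [7]
RETURN_VALUE → return 7.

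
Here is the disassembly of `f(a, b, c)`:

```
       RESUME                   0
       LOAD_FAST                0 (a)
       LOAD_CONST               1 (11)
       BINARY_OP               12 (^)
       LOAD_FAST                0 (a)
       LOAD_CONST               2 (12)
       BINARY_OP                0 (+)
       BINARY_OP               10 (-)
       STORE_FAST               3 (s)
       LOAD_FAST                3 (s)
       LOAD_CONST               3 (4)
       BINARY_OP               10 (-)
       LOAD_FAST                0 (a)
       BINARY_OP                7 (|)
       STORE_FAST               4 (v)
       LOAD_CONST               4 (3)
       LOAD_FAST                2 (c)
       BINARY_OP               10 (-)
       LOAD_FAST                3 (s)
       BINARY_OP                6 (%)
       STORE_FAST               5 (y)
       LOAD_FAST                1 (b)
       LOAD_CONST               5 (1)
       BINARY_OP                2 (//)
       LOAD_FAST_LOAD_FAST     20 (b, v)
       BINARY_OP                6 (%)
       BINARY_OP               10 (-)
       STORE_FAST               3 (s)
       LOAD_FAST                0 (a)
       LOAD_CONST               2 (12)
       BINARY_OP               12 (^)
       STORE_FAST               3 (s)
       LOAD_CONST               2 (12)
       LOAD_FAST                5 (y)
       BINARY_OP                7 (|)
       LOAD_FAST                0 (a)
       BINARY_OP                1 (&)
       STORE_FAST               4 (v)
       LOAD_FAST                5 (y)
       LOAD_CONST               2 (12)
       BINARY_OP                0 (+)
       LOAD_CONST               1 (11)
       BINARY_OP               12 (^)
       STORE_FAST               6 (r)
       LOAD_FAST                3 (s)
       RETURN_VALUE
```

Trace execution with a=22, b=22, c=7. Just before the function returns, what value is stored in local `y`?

-4

LOAD_FAST a → push 22. Stack: [22]
LOAD_CONST → push 11. Stack: [22, 11]
BINARY_OP ^ → 22 ^ 11 = 29. Stack: [29]
LOAD_FAST a → push 22. Stack: [29, 22]
LOAD_CONST → push 12. Stack: [29, 22, 12]
BINARY_OP + → 22 + 12 = 34. Stack: [29, 34]
BINARY_OP - → 29 - 34 = -5. Stack: [-5]
STORE_FAST s → s=-5. Stack: []
LOAD_FAST s → push -5. Stack: [-5]
LOAD_CONST → push 4. Stack: [-5, 4]
BINARY_OP - → -5 - 4 = -9. Stack: [-9]
LOAD_FAST a → push 22. Stack: [-9, 22]
BINARY_OP | → -9 | 22 = -9. Stack: [-9]
STORE_FAST v → v=-9. Stack: []
LOAD_CONST → push 3. Stack: [3]
LOAD_FAST c → push 7. Stack: [3, 7]
BINARY_OP - → 3 - 7 = -4. Stack: [-4]
LOAD_FAST s → push -5. Stack: [-4, -5]
BINARY_OP % → -4 % -5 = -4. Stack: [-4]
STORE_FAST y → y=-4. Stack: []
LOAD_FAST b → push 22. Stack: [22]
LOAD_CONST → push 1. Stack: [22, 1]
BINARY_OP // → 22 // 1 = 22. Stack: [22]
LOAD_FAST_LOAD_FAST b,v → push 22,-9. Stack: [22, 22, -9]
BINARY_OP % → 22 % -9 = -5. Stack: [22, -5]
BINARY_OP - → 22 - -5 = 27. Stack: [27]
STORE_FAST s → s=27. Stack: []
LOAD_FAST a → push 22. Stack: [22]
LOAD_CONST → push 12. Stack: [22, 12]
BINARY_OP ^ → 22 ^ 12 = 26. Stack: [26]
STORE_FAST s → s=26. Stack: []
LOAD_CONST → push 12. Stack: [12]
LOAD_FAST y → push -4. Stack: [12, -4]
BINARY_OP | → 12 | -4 = -4. Stack: [-4]
LOAD_FAST a → push 22. Stack: [-4, 22]
BINARY_OP & → -4 & 22 = 20. Stack: [20]
STORE_FAST v → v=20. Stack: []
LOAD_FAST y → push -4. Stack: [-4]
LOAD_CONST → push 12. Stack: [-4, 12]
BINARY_OP + → -4 + 12 = 8. Stack: [8]
LOAD_CONST → push 11. Stack: [8, 11]
BINARY_OP ^ → 8 ^ 11 = 3. Stack: [3]
STORE_FAST r → r=3. Stack: []
LOAD_FAST s → push 26. Stack: [26]
RETURN_VALUE → return 26.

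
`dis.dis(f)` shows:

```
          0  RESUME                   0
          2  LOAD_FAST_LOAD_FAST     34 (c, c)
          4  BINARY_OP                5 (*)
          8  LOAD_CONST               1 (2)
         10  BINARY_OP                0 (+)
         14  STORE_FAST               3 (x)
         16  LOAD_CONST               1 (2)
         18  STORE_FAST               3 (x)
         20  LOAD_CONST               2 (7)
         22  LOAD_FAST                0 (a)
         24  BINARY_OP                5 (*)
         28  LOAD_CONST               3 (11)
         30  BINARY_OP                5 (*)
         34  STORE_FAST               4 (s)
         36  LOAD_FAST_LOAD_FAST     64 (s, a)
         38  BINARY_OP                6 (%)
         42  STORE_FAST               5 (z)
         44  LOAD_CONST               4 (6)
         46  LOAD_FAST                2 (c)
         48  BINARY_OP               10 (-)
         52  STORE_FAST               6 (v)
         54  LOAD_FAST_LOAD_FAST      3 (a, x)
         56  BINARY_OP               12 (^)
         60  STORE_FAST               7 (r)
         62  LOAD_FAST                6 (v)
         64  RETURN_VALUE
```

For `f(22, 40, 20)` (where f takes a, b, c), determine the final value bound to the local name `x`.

LOAD_FAST_LOAD_FAST c,c → push 20,20. Stack: [20, 20]
BINARY_OP * → 20 * 20 = 400. Stack: [400]
LOAD_CONST → push 2. Stack: [400, 2]
BINARY_OP + → 400 + 2 = 402. Stack: [402]
STORE_FAST x → x=402. Stack: []
LOAD_CONST → push 2. Stack: [2]
STORE_FAST x → x=2. Stack: []
LOAD_CONST → push 7. Stack: [7]
LOAD_FAST a → push 22. Stack: [7, 22]
BINARY_OP * → 7 * 22 = 154. Stack: [154]
LOAD_CONST → push 11. Stack: [154, 11]
BINARY_OP * → 154 * 11 = 1694. Stack: [1694]
STORE_FAST s → s=1694. Stack: []
LOAD_FAST_LOAD_FAST s,a → push 1694,22. Stack: [1694, 22]
BINARY_OP % → 1694 % 22 = 0. Stack: [0]
STORE_FAST z → z=0. Stack: []
LOAD_CONST → push 6. Stack: [6]
LOAD_FAST c → push 20. Stack: [6, 20]
BINARY_OP - → 6 - 20 = -14. Stack: [-14]
STORE_FAST v → v=-14. Stack: []
LOAD_FAST_LOAD_FAST a,x → push 22,2. Stack: [22, 2]
BINARY_OP ^ → 22 ^ 2 = 20. Stack: [20]
STORE_FAST r → r=20. Stack: []
LOAD_FAST v → push -14. Stack: [-14]
RETURN_VALUE → return -14.

2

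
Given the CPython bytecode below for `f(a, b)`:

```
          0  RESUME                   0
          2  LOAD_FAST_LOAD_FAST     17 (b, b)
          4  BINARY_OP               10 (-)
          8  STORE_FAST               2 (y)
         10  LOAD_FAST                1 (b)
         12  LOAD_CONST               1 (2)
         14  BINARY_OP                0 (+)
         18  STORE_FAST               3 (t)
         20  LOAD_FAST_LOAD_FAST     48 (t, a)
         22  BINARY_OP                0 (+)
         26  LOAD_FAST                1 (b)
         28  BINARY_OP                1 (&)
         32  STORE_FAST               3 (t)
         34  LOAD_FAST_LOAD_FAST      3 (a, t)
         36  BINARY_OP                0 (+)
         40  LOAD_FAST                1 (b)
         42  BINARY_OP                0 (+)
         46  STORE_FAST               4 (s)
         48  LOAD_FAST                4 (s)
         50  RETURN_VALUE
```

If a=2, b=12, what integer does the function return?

14

LOAD_FAST_LOAD_FAST b,b → push 12,12. Stack: [12, 12]
BINARY_OP - → 12 - 12 = 0. Stack: [0]
STORE_FAST y → y=0. Stack: []
LOAD_FAST b → push 12. Stack: [12]
LOAD_CONST → push 2. Stack: [12, 2]
BINARY_OP + → 12 + 2 = 14. Stack: [14]
STORE_FAST t → t=14. Stack: []
LOAD_FAST_LOAD_FAST t,a → push 14,2. Stack: [14, 2]
BINARY_OP + → 14 + 2 = 16. Stack: [16]
LOAD_FAST b → push 12. Stack: [16, 12]
BINARY_OP & → 16 & 12 = 0. Stack: [0]
STORE_FAST t → t=0. Stack: []
LOAD_FAST_LOAD_FAST a,t → push 2,0. Stack: [2, 0]
BINARY_OP + → 2 + 0 = 2. Stack: [2]
LOAD_FAST b → push 12. Stack: [2, 12]
BINARY_OP + → 2 + 12 = 14. Stack: [14]
STORE_FAST s → s=14. Stack: []
LOAD_FAST s → push 14. Stack: [14]
RETURN_VALUE → return 14.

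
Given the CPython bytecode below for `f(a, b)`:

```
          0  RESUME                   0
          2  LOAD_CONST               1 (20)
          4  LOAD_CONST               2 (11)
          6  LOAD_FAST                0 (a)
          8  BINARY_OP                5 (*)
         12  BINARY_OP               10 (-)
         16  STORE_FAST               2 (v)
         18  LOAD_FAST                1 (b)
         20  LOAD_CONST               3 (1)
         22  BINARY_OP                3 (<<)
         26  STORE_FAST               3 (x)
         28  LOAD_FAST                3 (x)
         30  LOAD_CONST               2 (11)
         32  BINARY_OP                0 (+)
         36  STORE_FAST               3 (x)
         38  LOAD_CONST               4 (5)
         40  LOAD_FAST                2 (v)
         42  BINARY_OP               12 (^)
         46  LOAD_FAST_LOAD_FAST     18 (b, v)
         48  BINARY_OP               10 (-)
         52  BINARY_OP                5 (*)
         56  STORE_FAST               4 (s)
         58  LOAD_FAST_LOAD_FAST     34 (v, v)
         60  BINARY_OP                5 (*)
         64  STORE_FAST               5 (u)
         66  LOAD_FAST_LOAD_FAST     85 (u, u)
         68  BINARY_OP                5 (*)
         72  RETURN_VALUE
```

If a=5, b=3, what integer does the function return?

LOAD_CONST → push 20. Stack: [20]
LOAD_CONST → push 11. Stack: [20, 11]
LOAD_FAST a → push 5. Stack: [20, 11, 5]
BINARY_OP * → 11 * 5 = 55. Stack: [20, 55]
BINARY_OP - → 20 - 55 = -35. Stack: [-35]
STORE_FAST v → v=-35. Stack: []
LOAD_FAST b → push 3. Stack: [3]
LOAD_CONST → push 1. Stack: [3, 1]
BINARY_OP << → 3 << 1 = 6. Stack: [6]
STORE_FAST x → x=6. Stack: []
LOAD_FAST x → push 6. Stack: [6]
LOAD_CONST → push 11. Stack: [6, 11]
BINARY_OP + → 6 + 11 = 17. Stack: [17]
STORE_FAST x → x=17. Stack: []
LOAD_CONST → push 5. Stack: [5]
LOAD_FAST v → push -35. Stack: [5, -35]
BINARY_OP ^ → 5 ^ -35 = -40. Stack: [-40]
LOAD_FAST_LOAD_FAST b,v → push 3,-35. Stack: [-40, 3, -35]
BINARY_OP - → 3 - -35 = 38. Stack: [-40, 38]
BINARY_OP * → -40 * 38 = -1520. Stack: [-1520]
STORE_FAST s → s=-1520. Stack: []
LOAD_FAST_LOAD_FAST v,v → push -35,-35. Stack: [-35, -35]
BINARY_OP * → -35 * -35 = 1225. Stack: [1225]
STORE_FAST u → u=1225. Stack: []
LOAD_FAST_LOAD_FAST u,u → push 1225,1225. Stack: [1225, 1225]
BINARY_OP * → 1225 * 1225 = 1500625. Stack: [1500625]
RETURN_VALUE → return 1500625.

1500625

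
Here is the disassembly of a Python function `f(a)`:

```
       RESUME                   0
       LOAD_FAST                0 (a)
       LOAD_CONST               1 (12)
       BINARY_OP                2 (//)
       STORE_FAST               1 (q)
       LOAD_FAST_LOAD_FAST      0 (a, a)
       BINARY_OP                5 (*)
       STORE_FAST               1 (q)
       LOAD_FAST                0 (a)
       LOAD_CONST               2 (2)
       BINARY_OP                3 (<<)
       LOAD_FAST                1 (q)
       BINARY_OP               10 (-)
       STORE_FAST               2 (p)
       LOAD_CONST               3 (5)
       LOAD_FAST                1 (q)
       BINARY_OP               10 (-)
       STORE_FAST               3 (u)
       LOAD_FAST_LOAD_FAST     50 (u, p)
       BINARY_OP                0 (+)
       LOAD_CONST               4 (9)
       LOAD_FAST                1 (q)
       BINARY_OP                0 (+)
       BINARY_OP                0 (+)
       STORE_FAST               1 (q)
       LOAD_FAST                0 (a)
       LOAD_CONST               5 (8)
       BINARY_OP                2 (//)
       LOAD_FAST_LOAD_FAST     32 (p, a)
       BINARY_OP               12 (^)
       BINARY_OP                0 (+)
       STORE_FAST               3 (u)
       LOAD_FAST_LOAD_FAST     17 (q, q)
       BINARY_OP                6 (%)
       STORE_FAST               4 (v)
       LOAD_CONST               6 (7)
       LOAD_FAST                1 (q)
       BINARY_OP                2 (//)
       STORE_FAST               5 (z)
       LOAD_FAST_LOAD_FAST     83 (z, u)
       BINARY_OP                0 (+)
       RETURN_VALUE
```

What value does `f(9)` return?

LOAD_FAST a → push 9. Stack: [9]
LOAD_CONST → push 12. Stack: [9, 12]
BINARY_OP // → 9 // 12 = 0. Stack: [0]
STORE_FAST q → q=0. Stack: []
LOAD_FAST_LOAD_FAST a,a → push 9,9. Stack: [9, 9]
BINARY_OP * → 9 * 9 = 81. Stack: [81]
STORE_FAST q → q=81. Stack: []
LOAD_FAST a → push 9. Stack: [9]
LOAD_CONST → push 2. Stack: [9, 2]
BINARY_OP << → 9 << 2 = 36. Stack: [36]
LOAD_FAST q → push 81. Stack: [36, 81]
BINARY_OP - → 36 - 81 = -45. Stack: [-45]
STORE_FAST p → p=-45. Stack: []
LOAD_CONST → push 5. Stack: [5]
LOAD_FAST q → push 81. Stack: [5, 81]
BINARY_OP - → 5 - 81 = -76. Stack: [-76]
STORE_FAST u → u=-76. Stack: []
LOAD_FAST_LOAD_FAST u,p → push -76,-45. Stack: [-76, -45]
BINARY_OP + → -76 + -45 = -121. Stack: [-121]
LOAD_CONST → push 9. Stack: [-121, 9]
LOAD_FAST q → push 81. Stack: [-121, 9, 81]
BINARY_OP + → 9 + 81 = 90. Stack: [-121, 90]
BINARY_OP + → -121 + 90 = -31. Stack: [-31]
STORE_FAST q → q=-31. Stack: []
LOAD_FAST a → push 9. Stack: [9]
LOAD_CONST → push 8. Stack: [9, 8]
BINARY_OP // → 9 // 8 = 1. Stack: [1]
LOAD_FAST_LOAD_FAST p,a → push -45,9. Stack: [1, -45, 9]
BINARY_OP ^ → -45 ^ 9 = -38. Stack: [1, -38]
BINARY_OP + → 1 + -38 = -37. Stack: [-37]
STORE_FAST u → u=-37. Stack: []
LOAD_FAST_LOAD_FAST q,q → push -31,-31. Stack: [-31, -31]
BINARY_OP % → -31 % -31 = 0. Stack: [0]
STORE_FAST v → v=0. Stack: []
LOAD_CONST → push 7. Stack: [7]
LOAD_FAST q → push -31. Stack: [7, -31]
BINARY_OP // → 7 // -31 = -1. Stack: [-1]
STORE_FAST z → z=-1. Stack: []
LOAD_FAST_LOAD_FAST z,u → push -1,-37. Stack: [-1, -37]
BINARY_OP + → -1 + -37 = -38. Stack: [-38]
RETURN_VALUE → return -38.

-38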